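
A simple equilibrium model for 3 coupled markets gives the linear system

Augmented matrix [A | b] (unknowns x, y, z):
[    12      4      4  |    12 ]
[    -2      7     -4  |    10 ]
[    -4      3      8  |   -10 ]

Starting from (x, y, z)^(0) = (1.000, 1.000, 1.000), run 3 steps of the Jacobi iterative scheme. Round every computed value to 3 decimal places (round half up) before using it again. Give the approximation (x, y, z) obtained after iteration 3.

(1.353, 0.495, -1.274)

Iteration 1:
  x = (12 - (4)·1.000 - (4)·1.000) / (12) = 0.333
  y = (10 - (-2)·1.000 - (-4)·1.000) / (7) = 2.286
  z = (-10 - (-4)·1.000 - (3)·1.000) / (8) = -1.125
Iteration 2:
  x = (12 - (4)·2.286 - (4)·-1.125) / (12) = 0.613
  y = (10 - (-2)·0.333 - (-4)·-1.125) / (7) = 0.881
  z = (-10 - (-4)·0.333 - (3)·2.286) / (8) = -1.941
Iteration 3:
  x = (12 - (4)·0.881 - (4)·-1.941) / (12) = 1.353
  y = (10 - (-2)·0.613 - (-4)·-1.941) / (7) = 0.495
  z = (-10 - (-4)·0.613 - (3)·0.881) / (8) = -1.274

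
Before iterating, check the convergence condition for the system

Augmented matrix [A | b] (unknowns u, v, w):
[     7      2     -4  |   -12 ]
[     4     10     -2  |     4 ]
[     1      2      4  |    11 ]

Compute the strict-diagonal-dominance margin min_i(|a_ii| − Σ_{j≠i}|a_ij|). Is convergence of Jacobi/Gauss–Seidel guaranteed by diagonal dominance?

row 1: |7| − (2+4) = 1
row 2: |10| − (4+2) = 4
row 3: |4| − (1+2) = 1
minimum over rows = 1 → strictly diagonally dominant (convergence guaranteed)

1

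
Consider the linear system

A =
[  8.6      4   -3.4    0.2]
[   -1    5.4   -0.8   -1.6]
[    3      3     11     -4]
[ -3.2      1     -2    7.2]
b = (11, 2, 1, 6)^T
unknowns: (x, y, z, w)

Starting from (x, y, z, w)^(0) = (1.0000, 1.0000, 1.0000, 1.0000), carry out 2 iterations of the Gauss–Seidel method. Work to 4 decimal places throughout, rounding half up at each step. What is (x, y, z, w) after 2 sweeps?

Iteration 1:
  x = (11 - (4)·1.0000 - (-3.4)·1.0000 - (0.2)·1.0000) / (8.6) = 1.1860
  y = (2 - (-1)·1.1860 - (-0.8)·1.0000 - (-1.6)·1.0000) / (5.4) = 1.0344
  z = (1 - (3)·1.1860 - (3)·1.0344 - (-4)·1.0000) / (11) = -0.1510
  w = (6 - (-3.2)·1.1860 - (1)·1.0344 - (-2)·-0.1510) / (7.2) = 1.1748
Iteration 2:
  x = (11 - (4)·1.0344 - (-3.4)·-0.1510 - (0.2)·1.1748) / (8.6) = 0.7109
  y = (2 - (-1)·0.7109 - (-0.8)·-0.1510 - (-1.6)·1.1748) / (5.4) = 0.8277
  z = (1 - (3)·0.7109 - (3)·0.8277 - (-4)·1.1748) / (11) = 0.0985
  w = (6 - (-3.2)·0.7109 - (1)·0.8277 - (-2)·0.0985) / (7.2) = 1.0617

(0.7109, 0.8277, 0.0985, 1.0617)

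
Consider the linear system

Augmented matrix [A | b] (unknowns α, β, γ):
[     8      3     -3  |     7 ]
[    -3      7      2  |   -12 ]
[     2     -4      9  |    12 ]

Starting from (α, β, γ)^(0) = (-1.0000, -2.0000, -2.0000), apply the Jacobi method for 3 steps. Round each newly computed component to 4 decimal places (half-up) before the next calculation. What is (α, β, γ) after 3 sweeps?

(1.6139, -1.1054, 0.2725)

Iteration 1:
  α = (7 - (3)·-2.0000 - (-3)·-2.0000) / (8) = 0.8750
  β = (-12 - (-3)·-1.0000 - (2)·-2.0000) / (7) = -1.5714
  γ = (12 - (2)·-1.0000 - (-4)·-2.0000) / (9) = 0.6667
Iteration 2:
  α = (7 - (3)·-1.5714 - (-3)·0.6667) / (8) = 1.7143
  β = (-12 - (-3)·0.8750 - (2)·0.6667) / (7) = -1.5298
  γ = (12 - (2)·0.8750 - (-4)·-1.5714) / (9) = 0.4405
Iteration 3:
  α = (7 - (3)·-1.5298 - (-3)·0.4405) / (8) = 1.6139
  β = (-12 - (-3)·1.7143 - (2)·0.4405) / (7) = -1.1054
  γ = (12 - (2)·1.7143 - (-4)·-1.5298) / (9) = 0.2725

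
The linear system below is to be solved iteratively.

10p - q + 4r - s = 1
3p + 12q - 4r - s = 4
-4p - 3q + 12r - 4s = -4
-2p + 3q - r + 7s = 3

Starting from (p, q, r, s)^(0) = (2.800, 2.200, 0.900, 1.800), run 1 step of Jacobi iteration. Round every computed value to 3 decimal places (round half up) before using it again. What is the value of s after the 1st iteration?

Iteration 1:
  p = (1 - (-1)·2.200 - (4)·0.900 - (-1)·1.800) / (10) = 0.140
  q = (4 - (3)·2.800 - (-4)·0.900 - (-1)·1.800) / (12) = 0.083
  r = (-4 - (-4)·2.800 - (-3)·2.200 - (-4)·1.800) / (12) = 1.750
  s = (3 - (-2)·2.800 - (3)·2.200 - (-1)·0.900) / (7) = 0.414

0.414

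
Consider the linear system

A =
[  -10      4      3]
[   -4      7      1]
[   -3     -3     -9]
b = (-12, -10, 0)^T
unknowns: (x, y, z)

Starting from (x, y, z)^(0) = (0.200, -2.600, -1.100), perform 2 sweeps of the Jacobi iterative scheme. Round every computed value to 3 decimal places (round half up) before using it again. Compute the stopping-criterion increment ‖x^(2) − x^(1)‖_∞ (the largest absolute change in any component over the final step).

Iteration 1:
  x = (-12 - (4)·-2.600 - (3)·-1.100) / (-10) = -0.170
  y = (-10 - (-4)·0.200 - (1)·-1.100) / (7) = -1.157
  z = (0 - (-3)·0.200 - (-3)·-2.600) / (-9) = 0.800
Iteration 2:
  x = (-12 - (4)·-1.157 - (3)·0.800) / (-10) = 0.977
  y = (-10 - (-4)·-0.170 - (1)·0.800) / (7) = -1.640
  z = (0 - (-3)·-0.170 - (-3)·-1.157) / (-9) = 0.442
Change: (1.147, -0.483, -0.358) → max |·| = 1.147

1.147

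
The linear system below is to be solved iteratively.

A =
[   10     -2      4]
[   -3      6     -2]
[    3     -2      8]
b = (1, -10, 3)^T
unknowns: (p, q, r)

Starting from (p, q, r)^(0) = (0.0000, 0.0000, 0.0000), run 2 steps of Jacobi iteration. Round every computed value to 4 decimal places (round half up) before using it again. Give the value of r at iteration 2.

-0.0792

Iteration 1:
  p = (1 - (-2)·0.0000 - (4)·0.0000) / (10) = 0.1000
  q = (-10 - (-3)·0.0000 - (-2)·0.0000) / (6) = -1.6667
  r = (3 - (3)·0.0000 - (-2)·0.0000) / (8) = 0.3750
Iteration 2:
  p = (1 - (-2)·-1.6667 - (4)·0.3750) / (10) = -0.3833
  q = (-10 - (-3)·0.1000 - (-2)·0.3750) / (6) = -1.4917
  r = (3 - (3)·0.1000 - (-2)·-1.6667) / (8) = -0.0792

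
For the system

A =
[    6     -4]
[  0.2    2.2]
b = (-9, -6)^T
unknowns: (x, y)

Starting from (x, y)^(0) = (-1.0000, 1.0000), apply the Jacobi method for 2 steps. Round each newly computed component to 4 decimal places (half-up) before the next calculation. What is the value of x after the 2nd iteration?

Iteration 1:
  x = (-9 - (-4)·1.0000) / (6) = -0.8333
  y = (-6 - (0.2)·-1.0000) / (2.2) = -2.6364
Iteration 2:
  x = (-9 - (-4)·-2.6364) / (6) = -3.2576
  y = (-6 - (0.2)·-0.8333) / (2.2) = -2.6515

-3.2576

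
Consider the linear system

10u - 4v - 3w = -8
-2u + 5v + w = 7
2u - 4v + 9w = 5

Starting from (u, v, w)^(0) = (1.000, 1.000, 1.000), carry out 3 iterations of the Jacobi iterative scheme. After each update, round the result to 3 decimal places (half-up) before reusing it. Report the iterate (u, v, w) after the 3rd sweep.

(0.068, 1.171, 1.074)

Iteration 1:
  u = (-8 - (-4)·1.000 - (-3)·1.000) / (10) = -0.100
  v = (7 - (-2)·1.000 - (1)·1.000) / (5) = 1.600
  w = (5 - (2)·1.000 - (-4)·1.000) / (9) = 0.778
Iteration 2:
  u = (-8 - (-4)·1.600 - (-3)·0.778) / (10) = 0.073
  v = (7 - (-2)·-0.100 - (1)·0.778) / (5) = 1.204
  w = (5 - (2)·-0.100 - (-4)·1.600) / (9) = 1.289
Iteration 3:
  u = (-8 - (-4)·1.204 - (-3)·1.289) / (10) = 0.068
  v = (7 - (-2)·0.073 - (1)·1.289) / (5) = 1.171
  w = (5 - (2)·0.073 - (-4)·1.204) / (9) = 1.074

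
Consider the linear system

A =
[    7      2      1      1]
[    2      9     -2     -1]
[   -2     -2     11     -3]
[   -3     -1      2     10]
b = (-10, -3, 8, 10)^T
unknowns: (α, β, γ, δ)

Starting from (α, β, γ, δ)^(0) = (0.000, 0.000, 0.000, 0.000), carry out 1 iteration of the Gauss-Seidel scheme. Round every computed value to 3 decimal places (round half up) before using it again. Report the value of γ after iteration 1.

0.465

Iteration 1:
  α = (-10 - (2)·0.000 - (1)·0.000 - (1)·0.000) / (7) = -1.429
  β = (-3 - (2)·-1.429 - (-2)·0.000 - (-1)·0.000) / (9) = -0.016
  γ = (8 - (-2)·-1.429 - (-2)·-0.016 - (-3)·0.000) / (11) = 0.465
  δ = (10 - (-3)·-1.429 - (-1)·-0.016 - (2)·0.465) / (10) = 0.477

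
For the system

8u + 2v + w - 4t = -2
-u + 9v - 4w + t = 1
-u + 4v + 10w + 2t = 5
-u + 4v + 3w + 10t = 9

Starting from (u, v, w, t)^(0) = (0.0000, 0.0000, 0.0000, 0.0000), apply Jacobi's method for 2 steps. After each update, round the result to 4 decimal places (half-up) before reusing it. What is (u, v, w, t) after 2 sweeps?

Iteration 1:
  u = (-2 - (2)·0.0000 - (1)·0.0000 - (-4)·0.0000) / (8) = -0.2500
  v = (1 - (-1)·0.0000 - (-4)·0.0000 - (1)·0.0000) / (9) = 0.1111
  w = (5 - (-1)·0.0000 - (4)·0.0000 - (2)·0.0000) / (10) = 0.5000
  t = (9 - (-1)·0.0000 - (4)·0.0000 - (3)·0.0000) / (10) = 0.9000
Iteration 2:
  u = (-2 - (2)·0.1111 - (1)·0.5000 - (-4)·0.9000) / (8) = 0.1097
  v = (1 - (-1)·-0.2500 - (-4)·0.5000 - (1)·0.9000) / (9) = 0.2056
  w = (5 - (-1)·-0.2500 - (4)·0.1111 - (2)·0.9000) / (10) = 0.2506
  t = (9 - (-1)·-0.2500 - (4)·0.1111 - (3)·0.5000) / (10) = 0.6806

(0.1097, 0.2056, 0.2506, 0.6806)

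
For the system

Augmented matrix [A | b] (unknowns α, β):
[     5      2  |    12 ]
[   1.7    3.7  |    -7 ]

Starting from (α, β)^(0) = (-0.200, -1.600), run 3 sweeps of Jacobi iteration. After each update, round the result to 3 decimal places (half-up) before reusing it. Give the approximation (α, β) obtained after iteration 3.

Iteration 1:
  α = (12 - (2)·-1.600) / (5) = 3.040
  β = (-7 - (1.7)·-0.200) / (3.7) = -1.800
Iteration 2:
  α = (12 - (2)·-1.800) / (5) = 3.120
  β = (-7 - (1.7)·3.040) / (3.7) = -3.289
Iteration 3:
  α = (12 - (2)·-3.289) / (5) = 3.716
  β = (-7 - (1.7)·3.120) / (3.7) = -3.325

(3.716, -3.325)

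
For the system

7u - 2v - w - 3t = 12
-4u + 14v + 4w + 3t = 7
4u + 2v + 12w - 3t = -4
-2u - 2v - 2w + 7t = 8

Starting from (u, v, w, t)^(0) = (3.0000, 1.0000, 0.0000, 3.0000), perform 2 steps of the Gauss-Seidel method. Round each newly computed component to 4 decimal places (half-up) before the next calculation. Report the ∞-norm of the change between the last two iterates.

0.5696

Iteration 1:
  u = (12 - (-2)·1.0000 - (-1)·0.0000 - (-3)·3.0000) / (7) = 3.2857
  v = (7 - (-4)·3.2857 - (4)·0.0000 - (3)·3.0000) / (14) = 0.7959
  w = (-4 - (4)·3.2857 - (2)·0.7959 - (-3)·3.0000) / (12) = -0.8112
  t = (8 - (-2)·3.2857 - (-2)·0.7959 - (-2)·-0.8112) / (7) = 2.0773
Iteration 2:
  u = (12 - (-2)·0.7959 - (-1)·-0.8112 - (-3)·2.0773) / (7) = 2.7161
  v = (7 - (-4)·2.7161 - (4)·-0.8112 - (3)·2.0773) / (14) = 1.0627
  w = (-4 - (4)·2.7161 - (2)·1.0627 - (-3)·2.0773) / (12) = -0.8965
  t = (8 - (-2)·2.7161 - (-2)·1.0627 - (-2)·-0.8965) / (7) = 1.9664
Change: (-0.5696, 0.2668, -0.0853, -0.1109) → max |·| = 0.5696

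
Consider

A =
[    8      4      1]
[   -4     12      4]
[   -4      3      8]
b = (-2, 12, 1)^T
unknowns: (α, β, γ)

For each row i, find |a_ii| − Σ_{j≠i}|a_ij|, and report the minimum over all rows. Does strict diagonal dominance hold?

row 1: |8| − (4+1) = 3
row 2: |12| − (4+4) = 4
row 3: |8| − (4+3) = 1
minimum over rows = 1 → strictly diagonally dominant (convergence guaranteed)

1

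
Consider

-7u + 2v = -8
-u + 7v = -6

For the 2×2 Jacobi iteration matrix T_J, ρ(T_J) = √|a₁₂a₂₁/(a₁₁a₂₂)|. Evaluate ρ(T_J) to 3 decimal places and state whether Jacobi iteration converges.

0.202

a₁₂a₂₁/(a₁₁a₂₂) = (2)·(-1) / ((-7)·(7)) = 0.040816
ρ = √|0.040816| = √0.040816 = 0.202
ρ < 1, so Jacobi converges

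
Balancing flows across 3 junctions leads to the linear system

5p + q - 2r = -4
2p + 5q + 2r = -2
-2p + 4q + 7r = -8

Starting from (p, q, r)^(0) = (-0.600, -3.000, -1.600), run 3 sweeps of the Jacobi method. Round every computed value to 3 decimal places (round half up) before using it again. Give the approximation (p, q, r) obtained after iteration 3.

Iteration 1:
  p = (-4 - (1)·-3.000 - (-2)·-1.600) / (5) = -0.840
  q = (-2 - (2)·-0.600 - (2)·-1.600) / (5) = 0.480
  r = (-8 - (-2)·-0.600 - (4)·-3.000) / (7) = 0.400
Iteration 2:
  p = (-4 - (1)·0.480 - (-2)·0.400) / (5) = -0.736
  q = (-2 - (2)·-0.840 - (2)·0.400) / (5) = -0.224
  r = (-8 - (-2)·-0.840 - (4)·0.480) / (7) = -1.657
Iteration 3:
  p = (-4 - (1)·-0.224 - (-2)·-1.657) / (5) = -1.418
  q = (-2 - (2)·-0.736 - (2)·-1.657) / (5) = 0.557
  r = (-8 - (-2)·-0.736 - (4)·-0.224) / (7) = -1.225

(-1.418, 0.557, -1.225)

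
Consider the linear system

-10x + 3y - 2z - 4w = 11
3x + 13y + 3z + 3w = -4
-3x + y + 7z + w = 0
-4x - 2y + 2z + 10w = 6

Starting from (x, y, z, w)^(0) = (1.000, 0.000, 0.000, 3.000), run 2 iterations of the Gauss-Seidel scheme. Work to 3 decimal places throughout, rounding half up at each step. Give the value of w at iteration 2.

Iteration 1:
  x = (11 - (3)·0.000 - (-2)·0.000 - (-4)·3.000) / (-10) = -2.300
  y = (-4 - (3)·-2.300 - (3)·0.000 - (3)·3.000) / (13) = -0.469
  z = (0 - (-3)·-2.300 - (1)·-0.469 - (1)·3.000) / (7) = -1.347
  w = (6 - (-4)·-2.300 - (-2)·-0.469 - (2)·-1.347) / (10) = -0.144
Iteration 2:
  x = (11 - (3)·-0.469 - (-2)·-1.347 - (-4)·-0.144) / (-10) = -0.914
  y = (-4 - (3)·-0.914 - (3)·-1.347 - (3)·-0.144) / (13) = 0.247
  z = (0 - (-3)·-0.914 - (1)·0.247 - (1)·-0.144) / (7) = -0.406
  w = (6 - (-4)·-0.914 - (-2)·0.247 - (2)·-0.406) / (10) = 0.365

0.365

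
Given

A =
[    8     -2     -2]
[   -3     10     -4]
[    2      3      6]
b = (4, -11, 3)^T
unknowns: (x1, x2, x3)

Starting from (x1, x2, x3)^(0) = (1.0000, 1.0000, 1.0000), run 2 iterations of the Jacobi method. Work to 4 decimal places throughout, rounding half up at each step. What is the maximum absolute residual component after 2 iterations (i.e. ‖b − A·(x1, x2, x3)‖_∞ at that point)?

2.9663

Iteration 1:
  x1 = (4 - (-2)·1.0000 - (-2)·1.0000) / (8) = 1.0000
  x2 = (-11 - (-3)·1.0000 - (-4)·1.0000) / (10) = -0.4000
  x3 = (3 - (2)·1.0000 - (3)·1.0000) / (6) = -0.3333
Iteration 2:
  x1 = (4 - (-2)·-0.4000 - (-2)·-0.3333) / (8) = 0.3167
  x2 = (-11 - (-3)·1.0000 - (-4)·-0.3333) / (10) = -0.9333
  x3 = (3 - (2)·1.0000 - (3)·-0.4000) / (6) = 0.3667
Residual b − A·x = (0.3332, 0.7499, 2.9663); ∞-norm = 2.9663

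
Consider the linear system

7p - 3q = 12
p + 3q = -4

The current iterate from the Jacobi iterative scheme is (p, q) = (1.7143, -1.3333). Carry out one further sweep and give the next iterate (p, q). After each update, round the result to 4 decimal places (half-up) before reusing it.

One sweep:
  p = (12 - (-3)·-1.3333) / (7) = 1.1429
  q = (-4 - (1)·1.7143) / (3) = -1.9048

(1.1429, -1.9048)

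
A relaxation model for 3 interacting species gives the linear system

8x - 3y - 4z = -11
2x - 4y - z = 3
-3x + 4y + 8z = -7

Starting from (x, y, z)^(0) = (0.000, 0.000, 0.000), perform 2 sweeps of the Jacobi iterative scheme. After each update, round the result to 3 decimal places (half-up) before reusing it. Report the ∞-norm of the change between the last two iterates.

0.719

Iteration 1:
  x = (-11 - (-3)·0.000 - (-4)·0.000) / (8) = -1.375
  y = (3 - (2)·0.000 - (-1)·0.000) / (-4) = -0.750
  z = (-7 - (-3)·0.000 - (4)·0.000) / (8) = -0.875
Iteration 2:
  x = (-11 - (-3)·-0.750 - (-4)·-0.875) / (8) = -2.094
  y = (3 - (2)·-1.375 - (-1)·-0.875) / (-4) = -1.219
  z = (-7 - (-3)·-1.375 - (4)·-0.750) / (8) = -1.016
Change: (-0.719, -0.469, -0.141) → max |·| = 0.719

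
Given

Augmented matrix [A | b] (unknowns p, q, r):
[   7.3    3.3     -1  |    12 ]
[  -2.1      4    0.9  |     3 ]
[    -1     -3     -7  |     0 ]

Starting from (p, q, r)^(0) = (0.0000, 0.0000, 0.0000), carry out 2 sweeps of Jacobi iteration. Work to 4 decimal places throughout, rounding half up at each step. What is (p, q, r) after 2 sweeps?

Iteration 1:
  p = (12 - (3.3)·0.0000 - (-1)·0.0000) / (7.3) = 1.6438
  q = (3 - (-2.1)·0.0000 - (0.9)·0.0000) / (4) = 0.7500
  r = (0 - (-1)·0.0000 - (-3)·0.0000) / (-7) = 0.0000
Iteration 2:
  p = (12 - (3.3)·0.7500 - (-1)·0.0000) / (7.3) = 1.3048
  q = (3 - (-2.1)·1.6438 - (0.9)·0.0000) / (4) = 1.6130
  r = (0 - (-1)·1.6438 - (-3)·0.7500) / (-7) = -0.5563

(1.3048, 1.6130, -0.5563)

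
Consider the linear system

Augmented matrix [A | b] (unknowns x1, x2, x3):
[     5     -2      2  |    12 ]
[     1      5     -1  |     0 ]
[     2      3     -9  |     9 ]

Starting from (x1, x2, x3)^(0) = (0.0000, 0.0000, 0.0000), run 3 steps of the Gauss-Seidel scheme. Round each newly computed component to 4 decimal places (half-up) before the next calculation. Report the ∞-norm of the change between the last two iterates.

0.0418

Iteration 1:
  x1 = (12 - (-2)·0.0000 - (2)·0.0000) / (5) = 2.4000
  x2 = (0 - (1)·2.4000 - (-1)·0.0000) / (5) = -0.4800
  x3 = (9 - (2)·2.4000 - (3)·-0.4800) / (-9) = -0.6267
Iteration 2:
  x1 = (12 - (-2)·-0.4800 - (2)·-0.6267) / (5) = 2.4587
  x2 = (0 - (1)·2.4587 - (-1)·-0.6267) / (5) = -0.6171
  x3 = (9 - (2)·2.4587 - (3)·-0.6171) / (-9) = -0.6593
Iteration 3:
  x1 = (12 - (-2)·-0.6171 - (2)·-0.6593) / (5) = 2.4169
  x2 = (0 - (1)·2.4169 - (-1)·-0.6593) / (5) = -0.6152
  x3 = (9 - (2)·2.4169 - (3)·-0.6152) / (-9) = -0.6680
Change: (-0.0418, 0.0019, -0.0087) → max |·| = 0.0418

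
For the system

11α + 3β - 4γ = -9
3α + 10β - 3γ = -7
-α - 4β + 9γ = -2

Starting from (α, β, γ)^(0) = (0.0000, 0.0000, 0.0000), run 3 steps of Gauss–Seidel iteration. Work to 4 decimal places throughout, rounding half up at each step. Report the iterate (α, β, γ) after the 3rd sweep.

Iteration 1:
  α = (-9 - (3)·0.0000 - (-4)·0.0000) / (11) = -0.8182
  β = (-7 - (3)·-0.8182 - (-3)·0.0000) / (10) = -0.4545
  γ = (-2 - (-1)·-0.8182 - (-4)·-0.4545) / (9) = -0.5151
Iteration 2:
  α = (-9 - (3)·-0.4545 - (-4)·-0.5151) / (11) = -0.8815
  β = (-7 - (3)·-0.8815 - (-3)·-0.5151) / (10) = -0.5901
  γ = (-2 - (-1)·-0.8815 - (-4)·-0.5901) / (9) = -0.5824
Iteration 3:
  α = (-9 - (3)·-0.5901 - (-4)·-0.5824) / (11) = -0.8690
  β = (-7 - (3)·-0.8690 - (-3)·-0.5824) / (10) = -0.6140
  γ = (-2 - (-1)·-0.8690 - (-4)·-0.6140) / (9) = -0.5917

(-0.8690, -0.6140, -0.5917)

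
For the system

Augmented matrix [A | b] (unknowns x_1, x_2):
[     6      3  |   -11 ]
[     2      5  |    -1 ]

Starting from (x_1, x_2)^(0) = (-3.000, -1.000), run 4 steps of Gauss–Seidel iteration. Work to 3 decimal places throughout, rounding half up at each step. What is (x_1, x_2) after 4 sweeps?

Iteration 1:
  x_1 = (-11 - (3)·-1.000) / (6) = -1.333
  x_2 = (-1 - (2)·-1.333) / (5) = 0.333
Iteration 2:
  x_1 = (-11 - (3)·0.333) / (6) = -2.000
  x_2 = (-1 - (2)·-2.000) / (5) = 0.600
Iteration 3:
  x_1 = (-11 - (3)·0.600) / (6) = -2.133
  x_2 = (-1 - (2)·-2.133) / (5) = 0.653
Iteration 4:
  x_1 = (-11 - (3)·0.653) / (6) = -2.160
  x_2 = (-1 - (2)·-2.160) / (5) = 0.664

(-2.160, 0.664)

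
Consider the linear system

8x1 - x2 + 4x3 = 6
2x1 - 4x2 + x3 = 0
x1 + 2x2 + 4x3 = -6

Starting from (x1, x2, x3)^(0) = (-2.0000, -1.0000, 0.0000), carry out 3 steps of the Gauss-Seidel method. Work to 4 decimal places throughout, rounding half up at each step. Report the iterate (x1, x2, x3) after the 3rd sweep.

(1.8599, 0.3997, -2.1648)

Iteration 1:
  x1 = (6 - (-1)·-1.0000 - (4)·0.0000) / (8) = 0.6250
  x2 = (0 - (2)·0.6250 - (1)·0.0000) / (-4) = 0.3125
  x3 = (-6 - (1)·0.6250 - (2)·0.3125) / (4) = -1.8125
Iteration 2:
  x1 = (6 - (-1)·0.3125 - (4)·-1.8125) / (8) = 1.6953
  x2 = (0 - (2)·1.6953 - (1)·-1.8125) / (-4) = 0.3945
  x3 = (-6 - (1)·1.6953 - (2)·0.3945) / (4) = -2.1211
Iteration 3:
  x1 = (6 - (-1)·0.3945 - (4)·-2.1211) / (8) = 1.8599
  x2 = (0 - (2)·1.8599 - (1)·-2.1211) / (-4) = 0.3997
  x3 = (-6 - (1)·1.8599 - (2)·0.3997) / (4) = -2.1648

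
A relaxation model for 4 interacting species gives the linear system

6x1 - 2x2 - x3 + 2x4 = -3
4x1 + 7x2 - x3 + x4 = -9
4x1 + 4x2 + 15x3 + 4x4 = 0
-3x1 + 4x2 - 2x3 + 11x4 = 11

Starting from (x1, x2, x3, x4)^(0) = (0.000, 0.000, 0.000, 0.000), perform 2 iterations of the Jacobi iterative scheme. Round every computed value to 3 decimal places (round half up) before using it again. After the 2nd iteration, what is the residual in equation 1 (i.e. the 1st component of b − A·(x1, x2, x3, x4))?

-0.166

Iteration 1:
  x1 = (-3 - (-2)·0.000 - (-1)·0.000 - (2)·0.000) / (6) = -0.500
  x2 = (-9 - (4)·0.000 - (-1)·0.000 - (1)·0.000) / (7) = -1.286
  x3 = (0 - (4)·0.000 - (4)·0.000 - (4)·0.000) / (15) = 0.000
  x4 = (11 - (-3)·0.000 - (4)·0.000 - (-2)·0.000) / (11) = 1.000
Iteration 2:
  x1 = (-3 - (-2)·-1.286 - (-1)·0.000 - (2)·1.000) / (6) = -1.262
  x2 = (-9 - (4)·-0.500 - (-1)·0.000 - (1)·1.000) / (7) = -1.143
  x3 = (0 - (4)·-0.500 - (4)·-1.286 - (4)·1.000) / (15) = 0.210
  x4 = (11 - (-3)·-0.500 - (4)·-1.286 - (-2)·0.000) / (11) = 1.331
Residual b − A·x = (-0.166, 2.928, 1.146, -2.435)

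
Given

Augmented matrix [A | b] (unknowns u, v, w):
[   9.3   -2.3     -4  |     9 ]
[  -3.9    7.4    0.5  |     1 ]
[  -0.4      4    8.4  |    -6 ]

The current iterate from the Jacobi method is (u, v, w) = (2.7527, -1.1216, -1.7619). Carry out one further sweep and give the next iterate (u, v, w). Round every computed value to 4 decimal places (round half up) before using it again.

(-0.0674, 1.7049, -0.0491)

One sweep:
  u = (9 - (-2.3)·-1.1216 - (-4)·-1.7619) / (9.3) = -0.0674
  v = (1 - (-3.9)·2.7527 - (0.5)·-1.7619) / (7.4) = 1.7049
  w = (-6 - (-0.4)·2.7527 - (4)·-1.1216) / (8.4) = -0.0491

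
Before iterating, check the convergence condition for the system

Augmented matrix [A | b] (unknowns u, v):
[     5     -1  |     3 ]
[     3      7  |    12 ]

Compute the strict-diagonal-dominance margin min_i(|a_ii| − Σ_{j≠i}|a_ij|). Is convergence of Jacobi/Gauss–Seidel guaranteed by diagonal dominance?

4

row 1: |5| − (1) = 4
row 2: |7| − (3) = 4
minimum over rows = 4 → strictly diagonally dominant (convergence guaranteed)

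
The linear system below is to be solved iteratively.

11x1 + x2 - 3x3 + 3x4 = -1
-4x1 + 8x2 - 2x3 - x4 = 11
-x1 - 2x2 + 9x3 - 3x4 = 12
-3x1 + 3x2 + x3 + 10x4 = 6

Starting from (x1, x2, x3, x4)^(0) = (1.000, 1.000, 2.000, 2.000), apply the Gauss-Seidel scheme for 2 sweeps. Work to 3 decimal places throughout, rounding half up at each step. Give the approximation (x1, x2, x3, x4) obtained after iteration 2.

(0.471, 2.180, 1.767, -0.089)

Iteration 1:
  x1 = (-1 - (1)·1.000 - (-3)·2.000 - (3)·2.000) / (11) = -0.182
  x2 = (11 - (-4)·-0.182 - (-2)·2.000 - (-1)·2.000) / (8) = 2.034
  x3 = (12 - (-1)·-0.182 - (-2)·2.034 - (-3)·2.000) / (9) = 2.432
  x4 = (6 - (-3)·-0.182 - (3)·2.034 - (1)·2.432) / (10) = -0.308
Iteration 2:
  x1 = (-1 - (1)·2.034 - (-3)·2.432 - (3)·-0.308) / (11) = 0.471
  x2 = (11 - (-4)·0.471 - (-2)·2.432 - (-1)·-0.308) / (8) = 2.180
  x3 = (12 - (-1)·0.471 - (-2)·2.180 - (-3)·-0.308) / (9) = 1.767
  x4 = (6 - (-3)·0.471 - (3)·2.180 - (1)·1.767) / (10) = -0.089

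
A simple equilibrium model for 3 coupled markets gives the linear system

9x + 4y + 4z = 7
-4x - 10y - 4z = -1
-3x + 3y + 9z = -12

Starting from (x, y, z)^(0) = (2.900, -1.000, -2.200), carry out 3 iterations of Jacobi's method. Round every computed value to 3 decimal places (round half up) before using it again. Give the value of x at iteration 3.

1.359

Iteration 1:
  x = (7 - (4)·-1.000 - (4)·-2.200) / (9) = 2.200
  y = (-1 - (-4)·2.900 - (-4)·-2.200) / (-10) = -0.180
  z = (-12 - (-3)·2.900 - (3)·-1.000) / (9) = -0.033
Iteration 2:
  x = (7 - (4)·-0.180 - (4)·-0.033) / (9) = 0.872
  y = (-1 - (-4)·2.200 - (-4)·-0.033) / (-10) = -0.767
  z = (-12 - (-3)·2.200 - (3)·-0.180) / (9) = -0.540
Iteration 3:
  x = (7 - (4)·-0.767 - (4)·-0.540) / (9) = 1.359
  y = (-1 - (-4)·0.872 - (-4)·-0.540) / (-10) = -0.033
  z = (-12 - (-3)·0.872 - (3)·-0.767) / (9) = -0.787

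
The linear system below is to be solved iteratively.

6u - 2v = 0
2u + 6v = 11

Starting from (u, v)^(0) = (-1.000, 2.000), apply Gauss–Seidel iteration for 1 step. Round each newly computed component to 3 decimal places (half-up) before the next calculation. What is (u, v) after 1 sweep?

Iteration 1:
  u = (0 - (-2)·2.000) / (6) = 0.667
  v = (11 - (2)·0.667) / (6) = 1.611

(0.667, 1.611)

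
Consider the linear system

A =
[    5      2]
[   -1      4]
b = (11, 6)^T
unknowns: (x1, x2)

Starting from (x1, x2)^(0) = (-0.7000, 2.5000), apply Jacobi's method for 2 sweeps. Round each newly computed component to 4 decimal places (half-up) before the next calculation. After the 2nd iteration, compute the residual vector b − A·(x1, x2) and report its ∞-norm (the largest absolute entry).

Iteration 1:
  x1 = (11 - (2)·2.5000) / (5) = 1.2000
  x2 = (6 - (-1)·-0.7000) / (4) = 1.3250
Iteration 2:
  x1 = (11 - (2)·1.3250) / (5) = 1.6700
  x2 = (6 - (-1)·1.2000) / (4) = 1.8000
Residual b − A·x = (-0.9500, 0.4700); ∞-norm = 0.9500

0.9500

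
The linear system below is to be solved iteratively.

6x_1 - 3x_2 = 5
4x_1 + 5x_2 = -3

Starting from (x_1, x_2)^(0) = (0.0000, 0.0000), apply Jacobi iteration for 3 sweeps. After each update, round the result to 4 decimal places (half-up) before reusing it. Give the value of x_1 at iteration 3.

Iteration 1:
  x_1 = (5 - (-3)·0.0000) / (6) = 0.8333
  x_2 = (-3 - (4)·0.0000) / (5) = -0.6000
Iteration 2:
  x_1 = (5 - (-3)·-0.6000) / (6) = 0.5333
  x_2 = (-3 - (4)·0.8333) / (5) = -1.2666
Iteration 3:
  x_1 = (5 - (-3)·-1.2666) / (6) = 0.2000
  x_2 = (-3 - (4)·0.5333) / (5) = -1.0266

0.2000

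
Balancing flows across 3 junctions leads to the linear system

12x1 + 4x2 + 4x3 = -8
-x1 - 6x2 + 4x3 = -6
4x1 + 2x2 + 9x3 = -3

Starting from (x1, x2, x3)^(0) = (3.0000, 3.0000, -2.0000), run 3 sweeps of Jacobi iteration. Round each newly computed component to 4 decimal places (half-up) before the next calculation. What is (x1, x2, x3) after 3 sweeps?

Iteration 1:
  x1 = (-8 - (4)·3.0000 - (4)·-2.0000) / (12) = -1.0000
  x2 = (-6 - (-1)·3.0000 - (4)·-2.0000) / (-6) = -0.8333
  x3 = (-3 - (4)·3.0000 - (2)·3.0000) / (9) = -2.3333
Iteration 2:
  x1 = (-8 - (4)·-0.8333 - (4)·-2.3333) / (12) = 0.3889
  x2 = (-6 - (-1)·-1.0000 - (4)·-2.3333) / (-6) = -0.3889
  x3 = (-3 - (4)·-1.0000 - (2)·-0.8333) / (9) = 0.2963
Iteration 3:
  x1 = (-8 - (4)·-0.3889 - (4)·0.2963) / (12) = -0.6358
  x2 = (-6 - (-1)·0.3889 - (4)·0.2963) / (-6) = 1.1327
  x3 = (-3 - (4)·0.3889 - (2)·-0.3889) / (9) = -0.4198

(-0.6358, 1.1327, -0.4198)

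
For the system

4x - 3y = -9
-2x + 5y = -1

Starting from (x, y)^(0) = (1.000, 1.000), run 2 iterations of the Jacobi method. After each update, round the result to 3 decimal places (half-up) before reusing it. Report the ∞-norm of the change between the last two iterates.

Iteration 1:
  x = (-9 - (-3)·1.000) / (4) = -1.500
  y = (-1 - (-2)·1.000) / (5) = 0.200
Iteration 2:
  x = (-9 - (-3)·0.200) / (4) = -2.100
  y = (-1 - (-2)·-1.500) / (5) = -0.800
Change: (-0.600, -1.000) → max |·| = 1.000

1.000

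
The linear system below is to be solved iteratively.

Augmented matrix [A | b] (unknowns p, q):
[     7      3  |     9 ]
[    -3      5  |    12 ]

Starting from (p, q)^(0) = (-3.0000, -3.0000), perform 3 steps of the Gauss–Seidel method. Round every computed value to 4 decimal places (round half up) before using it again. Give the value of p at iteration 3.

Iteration 1:
  p = (9 - (3)·-3.0000) / (7) = 2.5714
  q = (12 - (-3)·2.5714) / (5) = 3.9428
Iteration 2:
  p = (9 - (3)·3.9428) / (7) = -0.4041
  q = (12 - (-3)·-0.4041) / (5) = 2.1575
Iteration 3:
  p = (9 - (3)·2.1575) / (7) = 0.3611
  q = (12 - (-3)·0.3611) / (5) = 2.6167

0.3611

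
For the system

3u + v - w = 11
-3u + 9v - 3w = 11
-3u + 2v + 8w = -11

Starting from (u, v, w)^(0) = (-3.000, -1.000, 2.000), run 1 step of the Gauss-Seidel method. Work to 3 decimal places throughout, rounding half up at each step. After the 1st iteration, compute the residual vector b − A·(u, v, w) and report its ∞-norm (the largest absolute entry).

7.462

Iteration 1:
  u = (11 - (1)·-1.000 - (-1)·2.000) / (3) = 4.667
  v = (11 - (-3)·4.667 - (-3)·2.000) / (9) = 3.445
  w = (-11 - (-3)·4.667 - (2)·3.445) / (8) = -0.486
Residual b − A·x = (-6.932, -7.462, -0.001); ∞-norm = 7.462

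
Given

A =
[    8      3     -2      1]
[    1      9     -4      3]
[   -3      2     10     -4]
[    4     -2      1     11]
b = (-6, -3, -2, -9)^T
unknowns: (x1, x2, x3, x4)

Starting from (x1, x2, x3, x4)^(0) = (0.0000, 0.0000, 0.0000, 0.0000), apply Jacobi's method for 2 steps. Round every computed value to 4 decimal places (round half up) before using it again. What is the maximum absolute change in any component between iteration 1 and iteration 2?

Iteration 1:
  x1 = (-6 - (3)·0.0000 - (-2)·0.0000 - (1)·0.0000) / (8) = -0.7500
  x2 = (-3 - (1)·0.0000 - (-4)·0.0000 - (3)·0.0000) / (9) = -0.3333
  x3 = (-2 - (-3)·0.0000 - (2)·0.0000 - (-4)·0.0000) / (10) = -0.2000
  x4 = (-9 - (4)·0.0000 - (-2)·0.0000 - (1)·0.0000) / (11) = -0.8182
Iteration 2:
  x1 = (-6 - (3)·-0.3333 - (-2)·-0.2000 - (1)·-0.8182) / (8) = -0.5727
  x2 = (-3 - (1)·-0.7500 - (-4)·-0.2000 - (3)·-0.8182) / (9) = -0.0662
  x3 = (-2 - (-3)·-0.7500 - (2)·-0.3333 - (-4)·-0.8182) / (10) = -0.6856
  x4 = (-9 - (4)·-0.7500 - (-2)·-0.3333 - (1)·-0.2000) / (11) = -0.5879
Change: (0.1773, 0.2671, -0.4856, 0.2303) → max |·| = 0.4856

0.4856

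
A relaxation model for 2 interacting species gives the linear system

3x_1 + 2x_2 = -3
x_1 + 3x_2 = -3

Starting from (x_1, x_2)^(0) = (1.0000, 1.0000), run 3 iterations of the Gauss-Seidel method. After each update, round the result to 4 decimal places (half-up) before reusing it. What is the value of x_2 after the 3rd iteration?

-0.8368

Iteration 1:
  x_1 = (-3 - (2)·1.0000) / (3) = -1.6667
  x_2 = (-3 - (1)·-1.6667) / (3) = -0.4444
Iteration 2:
  x_1 = (-3 - (2)·-0.4444) / (3) = -0.7037
  x_2 = (-3 - (1)·-0.7037) / (3) = -0.7654
Iteration 3:
  x_1 = (-3 - (2)·-0.7654) / (3) = -0.4897
  x_2 = (-3 - (1)·-0.4897) / (3) = -0.8368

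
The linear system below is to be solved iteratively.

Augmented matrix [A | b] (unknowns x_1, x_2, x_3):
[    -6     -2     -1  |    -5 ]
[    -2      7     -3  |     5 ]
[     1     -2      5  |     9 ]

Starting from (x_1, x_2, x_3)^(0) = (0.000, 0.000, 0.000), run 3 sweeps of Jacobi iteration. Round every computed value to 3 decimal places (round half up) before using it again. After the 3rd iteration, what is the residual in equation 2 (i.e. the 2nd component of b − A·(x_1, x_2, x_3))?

0.824

Iteration 1:
  x_1 = (-5 - (-2)·0.000 - (-1)·0.000) / (-6) = 0.833
  x_2 = (5 - (-2)·0.000 - (-3)·0.000) / (7) = 0.714
  x_3 = (9 - (1)·0.000 - (-2)·0.000) / (5) = 1.800
Iteration 2:
  x_1 = (-5 - (-2)·0.714 - (-1)·1.800) / (-6) = 0.295
  x_2 = (5 - (-2)·0.833 - (-3)·1.800) / (7) = 1.724
  x_3 = (9 - (1)·0.833 - (-2)·0.714) / (5) = 1.919
Iteration 3:
  x_1 = (-5 - (-2)·1.724 - (-1)·1.919) / (-6) = -0.061
  x_2 = (5 - (-2)·0.295 - (-3)·1.919) / (7) = 1.621
  x_3 = (9 - (1)·0.295 - (-2)·1.724) / (5) = 2.431
Residual b − A·x = (0.307, 0.824, 0.148)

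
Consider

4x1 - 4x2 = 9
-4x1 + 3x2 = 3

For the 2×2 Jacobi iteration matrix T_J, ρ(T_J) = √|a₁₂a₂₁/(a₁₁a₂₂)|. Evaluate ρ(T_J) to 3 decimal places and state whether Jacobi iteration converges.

a₁₂a₂₁/(a₁₁a₂₂) = (-4)·(-4) / ((4)·(3)) = 1.333333
ρ = √|1.333333| = √1.333333 = 1.155
ρ > 1, so Jacobi diverges

1.155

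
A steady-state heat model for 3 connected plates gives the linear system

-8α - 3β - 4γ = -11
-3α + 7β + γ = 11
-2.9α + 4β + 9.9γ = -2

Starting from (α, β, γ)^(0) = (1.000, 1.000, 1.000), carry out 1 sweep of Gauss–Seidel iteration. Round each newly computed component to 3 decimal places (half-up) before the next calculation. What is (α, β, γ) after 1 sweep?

Iteration 1:
  α = (-11 - (-3)·1.000 - (-4)·1.000) / (-8) = 0.500
  β = (11 - (-3)·0.500 - (1)·1.000) / (7) = 1.643
  γ = (-2 - (-2.9)·0.500 - (4)·1.643) / (9.9) = -0.719

(0.500, 1.643, -0.719)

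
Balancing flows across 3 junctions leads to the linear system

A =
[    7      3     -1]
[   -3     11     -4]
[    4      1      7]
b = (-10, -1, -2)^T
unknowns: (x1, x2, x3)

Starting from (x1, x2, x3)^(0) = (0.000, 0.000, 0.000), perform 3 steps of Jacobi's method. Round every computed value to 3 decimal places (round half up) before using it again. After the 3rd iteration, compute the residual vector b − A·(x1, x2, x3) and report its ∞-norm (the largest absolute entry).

Iteration 1:
  x1 = (-10 - (3)·0.000 - (-1)·0.000) / (7) = -1.429
  x2 = (-1 - (-3)·0.000 - (-4)·0.000) / (11) = -0.091
  x3 = (-2 - (4)·0.000 - (1)·0.000) / (7) = -0.286
Iteration 2:
  x1 = (-10 - (3)·-0.091 - (-1)·-0.286) / (7) = -1.430
  x2 = (-1 - (-3)·-1.429 - (-4)·-0.286) / (11) = -0.585
  x3 = (-2 - (4)·-1.429 - (1)·-0.091) / (7) = 0.544
Iteration 3:
  x1 = (-10 - (3)·-0.585 - (-1)·0.544) / (7) = -1.100
  x2 = (-1 - (-3)·-1.430 - (-4)·0.544) / (11) = -0.283
  x3 = (-2 - (4)·-1.430 - (1)·-0.585) / (7) = 0.615
Residual b − A·x = (-0.836, 1.273, -1.622); ∞-norm = 1.622

1.622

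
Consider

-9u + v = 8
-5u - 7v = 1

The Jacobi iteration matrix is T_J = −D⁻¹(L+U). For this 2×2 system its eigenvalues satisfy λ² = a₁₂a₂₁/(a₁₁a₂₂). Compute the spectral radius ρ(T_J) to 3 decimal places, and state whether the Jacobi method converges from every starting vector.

a₁₂a₂₁/(a₁₁a₂₂) = (1)·(-5) / ((-9)·(-7)) = -0.079365
ρ = √|-0.079365| = √0.079365 = 0.282
ρ < 1, so Jacobi converges

0.282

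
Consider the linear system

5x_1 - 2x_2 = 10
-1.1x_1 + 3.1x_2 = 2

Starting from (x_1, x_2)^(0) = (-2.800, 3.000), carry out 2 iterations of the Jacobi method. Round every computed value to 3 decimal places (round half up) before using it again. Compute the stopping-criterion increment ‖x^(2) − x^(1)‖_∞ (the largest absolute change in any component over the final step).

Iteration 1:
  x_1 = (10 - (-2)·3.000) / (5) = 3.200
  x_2 = (2 - (-1.1)·-2.800) / (3.1) = -0.348
Iteration 2:
  x_1 = (10 - (-2)·-0.348) / (5) = 1.861
  x_2 = (2 - (-1.1)·3.200) / (3.1) = 1.781
Change: (-1.339, 2.129) → max |·| = 2.129

2.129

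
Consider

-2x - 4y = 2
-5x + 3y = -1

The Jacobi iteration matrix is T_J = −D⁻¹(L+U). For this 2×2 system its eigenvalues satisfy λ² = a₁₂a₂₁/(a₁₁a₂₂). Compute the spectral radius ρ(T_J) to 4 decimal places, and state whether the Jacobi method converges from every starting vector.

1.8257

a₁₂a₂₁/(a₁₁a₂₂) = (-4)·(-5) / ((-2)·(3)) = -3.333333
ρ = √|-3.333333| = √3.333333 = 1.8257
ρ > 1, so Jacobi diverges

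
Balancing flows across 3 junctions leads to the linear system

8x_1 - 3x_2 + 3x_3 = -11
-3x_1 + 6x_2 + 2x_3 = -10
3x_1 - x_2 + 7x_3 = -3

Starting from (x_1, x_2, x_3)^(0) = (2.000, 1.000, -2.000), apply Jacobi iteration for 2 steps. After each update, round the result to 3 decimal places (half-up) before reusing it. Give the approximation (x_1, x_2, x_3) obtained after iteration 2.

(-0.946, -1.411, -0.321)

Iteration 1:
  x_1 = (-11 - (-3)·1.000 - (3)·-2.000) / (8) = -0.250
  x_2 = (-10 - (-3)·2.000 - (2)·-2.000) / (6) = 0.000
  x_3 = (-3 - (3)·2.000 - (-1)·1.000) / (7) = -1.143
Iteration 2:
  x_1 = (-11 - (-3)·0.000 - (3)·-1.143) / (8) = -0.946
  x_2 = (-10 - (-3)·-0.250 - (2)·-1.143) / (6) = -1.411
  x_3 = (-3 - (3)·-0.250 - (-1)·0.000) / (7) = -0.321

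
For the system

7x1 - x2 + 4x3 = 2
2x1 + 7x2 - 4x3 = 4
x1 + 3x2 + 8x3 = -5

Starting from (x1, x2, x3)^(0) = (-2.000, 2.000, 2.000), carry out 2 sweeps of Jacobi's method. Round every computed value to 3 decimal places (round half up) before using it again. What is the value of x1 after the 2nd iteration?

1.255

Iteration 1:
  x1 = (2 - (-1)·2.000 - (4)·2.000) / (7) = -0.571
  x2 = (4 - (2)·-2.000 - (-4)·2.000) / (7) = 2.286
  x3 = (-5 - (1)·-2.000 - (3)·2.000) / (8) = -1.125
Iteration 2:
  x1 = (2 - (-1)·2.286 - (4)·-1.125) / (7) = 1.255
  x2 = (4 - (2)·-0.571 - (-4)·-1.125) / (7) = 0.092
  x3 = (-5 - (1)·-0.571 - (3)·2.286) / (8) = -1.411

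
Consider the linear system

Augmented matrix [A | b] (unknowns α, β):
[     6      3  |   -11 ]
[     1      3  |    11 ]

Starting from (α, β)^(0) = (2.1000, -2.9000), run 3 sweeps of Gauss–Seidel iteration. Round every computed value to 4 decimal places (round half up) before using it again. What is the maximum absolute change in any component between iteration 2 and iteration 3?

Iteration 1:
  α = (-11 - (3)·-2.9000) / (6) = -0.3833
  β = (11 - (1)·-0.3833) / (3) = 3.7944
Iteration 2:
  α = (-11 - (3)·3.7944) / (6) = -3.7305
  β = (11 - (1)·-3.7305) / (3) = 4.9102
Iteration 3:
  α = (-11 - (3)·4.9102) / (6) = -4.2884
  β = (11 - (1)·-4.2884) / (3) = 5.0961
Change: (-0.5579, 0.1859) → max |·| = 0.5579

0.5579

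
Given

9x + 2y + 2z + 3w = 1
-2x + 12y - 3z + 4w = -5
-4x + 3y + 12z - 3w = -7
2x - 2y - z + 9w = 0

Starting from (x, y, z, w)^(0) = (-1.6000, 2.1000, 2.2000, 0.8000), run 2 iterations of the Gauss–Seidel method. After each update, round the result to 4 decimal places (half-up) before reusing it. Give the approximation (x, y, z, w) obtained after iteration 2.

(0.2980, -0.5693, -0.3164, -0.2279)

Iteration 1:
  x = (1 - (2)·2.1000 - (2)·2.2000 - (3)·0.8000) / (9) = -1.1111
  y = (-5 - (-2)·-1.1111 - (-3)·2.2000 - (4)·0.8000) / (12) = -0.3185
  z = (-7 - (-4)·-1.1111 - (3)·-0.3185 - (-3)·0.8000) / (12) = -0.6741
  w = (0 - (2)·-1.1111 - (-2)·-0.3185 - (-1)·-0.6741) / (9) = 0.1012
Iteration 2:
  x = (1 - (2)·-0.3185 - (2)·-0.6741 - (3)·0.1012) / (9) = 0.2980
  y = (-5 - (-2)·0.2980 - (-3)·-0.6741 - (4)·0.1012) / (12) = -0.5693
  z = (-7 - (-4)·0.2980 - (3)·-0.5693 - (-3)·0.1012) / (12) = -0.3164
  w = (0 - (2)·0.2980 - (-2)·-0.5693 - (-1)·-0.3164) / (9) = -0.2279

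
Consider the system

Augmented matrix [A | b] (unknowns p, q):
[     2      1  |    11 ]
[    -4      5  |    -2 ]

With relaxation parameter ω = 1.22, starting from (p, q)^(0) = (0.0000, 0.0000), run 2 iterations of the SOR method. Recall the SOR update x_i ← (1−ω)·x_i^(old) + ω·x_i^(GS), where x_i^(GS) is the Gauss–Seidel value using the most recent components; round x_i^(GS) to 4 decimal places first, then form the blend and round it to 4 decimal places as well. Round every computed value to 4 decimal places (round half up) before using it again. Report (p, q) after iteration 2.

(1.5366, -0.3217)

Iteration 1:
  p: GS value = (11 - (1)·0.0000) / (2) = 5.5000;  p ← (1−ω)·0.0000 + ω·5.5000 = 6.7100
  q: GS value = (-2 - (-4)·6.7100) / (5) = 4.9680;  q ← (1−ω)·0.0000 + ω·4.9680 = 6.0610
Iteration 2:
  p: GS value = (11 - (1)·6.0610) / (2) = 2.4695;  p ← (1−ω)·6.7100 + ω·2.4695 = 1.5366
  q: GS value = (-2 - (-4)·1.5366) / (5) = 0.8293;  q ← (1−ω)·6.0610 + ω·0.8293 = -0.3217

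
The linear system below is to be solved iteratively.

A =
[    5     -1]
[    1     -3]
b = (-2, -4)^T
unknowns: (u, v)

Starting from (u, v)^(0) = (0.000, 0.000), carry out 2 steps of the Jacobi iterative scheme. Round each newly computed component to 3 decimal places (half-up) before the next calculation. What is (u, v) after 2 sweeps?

Iteration 1:
  u = (-2 - (-1)·0.000) / (5) = -0.400
  v = (-4 - (1)·0.000) / (-3) = 1.333
Iteration 2:
  u = (-2 - (-1)·1.333) / (5) = -0.133
  v = (-4 - (1)·-0.400) / (-3) = 1.200

(-0.133, 1.200)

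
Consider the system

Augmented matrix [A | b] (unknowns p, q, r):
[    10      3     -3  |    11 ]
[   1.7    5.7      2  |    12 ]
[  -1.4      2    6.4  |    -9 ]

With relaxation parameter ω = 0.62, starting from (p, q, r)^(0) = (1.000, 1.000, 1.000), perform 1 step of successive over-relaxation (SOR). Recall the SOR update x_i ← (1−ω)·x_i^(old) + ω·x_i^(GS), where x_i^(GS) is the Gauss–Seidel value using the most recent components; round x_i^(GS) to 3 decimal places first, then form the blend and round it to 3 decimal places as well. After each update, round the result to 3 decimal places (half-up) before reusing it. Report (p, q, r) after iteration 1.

Iteration 1:
  p: GS value = (11 - (3)·1.000 - (-3)·1.000) / (10) = 1.100;  p ← (1−ω)·1.000 + ω·1.100 = 1.062
  q: GS value = (12 - (1.7)·1.062 - (2)·1.000) / (5.7) = 1.438;  q ← (1−ω)·1.000 + ω·1.438 = 1.272
  r: GS value = (-9 - (-1.4)·1.062 - (2)·1.272) / (6.4) = -1.571;  r ← (1−ω)·1.000 + ω·-1.571 = -0.594

(1.062, 1.272, -0.594)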